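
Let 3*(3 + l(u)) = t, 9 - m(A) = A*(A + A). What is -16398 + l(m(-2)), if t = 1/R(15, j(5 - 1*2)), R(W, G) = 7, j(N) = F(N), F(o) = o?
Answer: -344420/21 ≈ -16401.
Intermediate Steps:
j(N) = N
m(A) = 9 - 2*A**2 (m(A) = 9 - A*(A + A) = 9 - A*2*A = 9 - 2*A**2)
t = 1/7 ≈ 0.14286
l(u) = -62/21 (l(u) = -3 + (1/3)*(1/7) = -3 + 1/21 = -62/21)
-16398 + l(m(-2)) = -16398 - 62/21 = -344420/21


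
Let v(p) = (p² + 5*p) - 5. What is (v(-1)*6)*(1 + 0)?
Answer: -54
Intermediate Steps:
v(p) = -5 + p² + 5*p
(v(-1)*6)*(1 + 0) = ((-5 + (-1)² + 5*(-1))*6)*(1 + 0) = ((-5 + 1 - 5)*6)*1 = -9*6*1 = -54*1 = -54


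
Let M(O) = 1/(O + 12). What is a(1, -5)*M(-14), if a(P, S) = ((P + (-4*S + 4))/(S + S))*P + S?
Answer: 15/4 ≈ 3.7500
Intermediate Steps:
M(O) = 1/(12 + O)
a(P, S) = S + P*(4 + P - 4*S)/(2*S) (a(P, S) = ((P + (4 - 4*S))/((2*S)))*P + S = ((4 + P - 4*S)*(1/(2*S)))*P + S = ((4 + P - 4*S)/(2*S))*P + S = P*(4 + P - 4*S)/(2*S) + S = S + P*(4 + P - 4*S)/(2*S))
a(1, -5)*M(-14) = (((1/2)*1**2 + 2*1 - 1*(-5)*(-1*(-5) + 2*1))/(-5))/(12 - 14) = -((1/2)*1 + 2 - 1*(-5)*(5 + 2))/5/(-2) = -(1/2 + 2 - 1*(-5)*7)/5*(-1/2) = -(1/2 + 2 + 35)/5*(-1/2) = -1/5*75/2*(-1/2) = -15/2*(-1/2) = 15/4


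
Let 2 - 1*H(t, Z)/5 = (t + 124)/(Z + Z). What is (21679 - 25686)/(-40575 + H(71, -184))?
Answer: 1474576/14926945 ≈ 0.098786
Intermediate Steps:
H(t, Z) = 10 - 5*(124 + t)/(2*Z) (H(t, Z) = 10 - 5*(t + 124)/(Z + Z) = 10 - 5*(124 + t)/(2*Z))
(21679 - 25686)/(-40575 + H(71, -184)) = (21679 - 25686)/(-40575 + (5/2)*(-124 - 1*71 + 4*(-184))/(-184)) = -4007/(-40575 + (5/2)*(-1/184)*(-124 - 71 - 736)) = -4007/(-40575 + (5/2)*(-1/184)*(-931)) = -4007/(-40575 + 4655/368) = -4007/(-14926945/368) = -4007*(-368/14926945) = 1474576/14926945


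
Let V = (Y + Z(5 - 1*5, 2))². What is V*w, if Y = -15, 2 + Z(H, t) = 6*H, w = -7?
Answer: -2023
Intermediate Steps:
Z(H, t) = -2 + 6*H
V = 289 (V = (-15 + (-2 + 6*(5 - 1*5)))² = (-15 + (-2 + 6*(5 - 5)))² = (-15 + (-2 + 6*0))² = (-15 + (-2 + 0))² = (-15 - 2)² = (-17)² = 289)
V*w = 289*(-7) = -2023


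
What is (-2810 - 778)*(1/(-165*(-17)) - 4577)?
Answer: 15354826864/935 ≈ 1.6422e+7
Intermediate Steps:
(-2810 - 778)*(1/(-165*(-17)) - 4577) = -3588*(1/2805 - 4577) = -3588*(-12838484/2805) = 15354826864/935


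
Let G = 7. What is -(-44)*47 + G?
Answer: 2075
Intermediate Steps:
-(-44)*47 + G = -(-44)*47 + 7 = -44*(-47) + 7 = 2068 + 7 = 2075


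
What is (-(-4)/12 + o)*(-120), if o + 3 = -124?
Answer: 15200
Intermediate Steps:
o = -127 (o = -3 - 124 = -127)
(-(-4)/12 + o)*(-120) = (-(-4)/12 - 127)*(-120) = (-4*(-1/12) - 127)*(-120) = (1/3 - 127)*(-120) = -380/3*(-120) = 15200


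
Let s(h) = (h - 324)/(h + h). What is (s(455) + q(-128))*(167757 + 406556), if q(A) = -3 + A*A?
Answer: 8561192575233/910 ≈ 9.4079e+9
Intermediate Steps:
s(h) = (-324 + h)/(2*h) (s(h) = (-324 + h)/((2*h)) = (-324 + h)*(1/(2*h)) = (-324 + h)/(2*h))
q(A) = -3 + A²
(s(455) + q(-128))*(167757 + 406556) = ((½)*(-324 + 455)/455 + (-3 + (-128)²))*(167757 + 406556) = ((½)*(1/455)*131 + (-3 + 16384))*574313 = (131/910 + 16381)*574313 = (14906841/910)*574313 = 8561192575233/910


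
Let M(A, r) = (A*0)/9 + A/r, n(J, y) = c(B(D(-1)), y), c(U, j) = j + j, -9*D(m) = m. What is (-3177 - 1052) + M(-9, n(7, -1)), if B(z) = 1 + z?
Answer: -8449/2 ≈ -4224.5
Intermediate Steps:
D(m) = -m/9
c(U, j) = 2*j
n(J, y) = 2*y
M(A, r) = A/r (M(A, r) = 0*(1/9) + A/r = 0 + A/r = A/r)
(-3177 - 1052) + M(-9, n(7, -1)) = (-3177 - 1052) - 9/(2*(-1)) = -4229 - 9/(-2) = -4229 - 9*(-1/2) = -4229 + 9/2 = -8449/2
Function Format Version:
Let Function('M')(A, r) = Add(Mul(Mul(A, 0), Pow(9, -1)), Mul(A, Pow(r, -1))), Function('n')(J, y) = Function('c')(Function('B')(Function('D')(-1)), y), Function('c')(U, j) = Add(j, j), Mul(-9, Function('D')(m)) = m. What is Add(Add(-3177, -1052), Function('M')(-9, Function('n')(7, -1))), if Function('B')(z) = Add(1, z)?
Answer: Rational(-8449, 2) ≈ -4224.5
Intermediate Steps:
Function('D')(m) = Mul(Rational(-1, 9), m)
Function('c')(U, j) = Mul(2, j)
Function('n')(J, y) = Mul(2, y)
Function('M')(A, r) = Mul(A, Pow(r, -1)) (Function('M')(A, r) = Add(Mul(0, Rational(1, 9)), Mul(A, Pow(r, -1))) = Add(0, Mul(A, Pow(r, -1))) = Mul(A, Pow(r, -1)))
Add(Add(-3177, -1052), Function('M')(-9, Function('n')(7, -1))) = Add(Add(-3177, -1052), Mul(-9, Pow(Mul(2, -1), -1))) = Add(-4229, Mul(-9, Pow(-2, -1))) = Add(-4229, Mul(-9, Rational(-1, 2))) = Add(-4229, Rational(9, 2)) = Rational(-8449, 2)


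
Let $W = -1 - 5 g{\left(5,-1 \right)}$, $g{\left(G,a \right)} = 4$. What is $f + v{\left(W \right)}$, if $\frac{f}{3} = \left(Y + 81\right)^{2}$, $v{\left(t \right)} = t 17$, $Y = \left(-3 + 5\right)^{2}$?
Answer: $21318$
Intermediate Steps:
$W = -21$ ($W = -1 - 20 = -21$)
$Y = 4$ ($Y = 2^{2} = 4$)
$v{\left(t \right)} = 17 t$
$f = 21675$ ($f = 3 \left(4 + 81\right)^{2} = 3 \cdot 85^{2} = 3 \cdot 7225 = 21675$)
$f + v{\left(W \right)} = 21675 + 17 \left(-21\right) = 21675 - 357 = 21318$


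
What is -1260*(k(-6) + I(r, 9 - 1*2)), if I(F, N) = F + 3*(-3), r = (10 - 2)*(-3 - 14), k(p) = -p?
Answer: 175140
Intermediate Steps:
r = -136 (r = 8*(-17) = -136)
I(F, N) = -9 + F (I(F, N) = F - 9 = -9 + F)
-1260*(k(-6) + I(r, 9 - 1*2)) = -1260*(-1*(-6) + (-9 - 136)) = -1260*(6 - 145) = -1260*(-139) = 175140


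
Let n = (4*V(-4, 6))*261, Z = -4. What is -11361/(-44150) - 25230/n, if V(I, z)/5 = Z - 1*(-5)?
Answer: -303046/66225 ≈ -4.5760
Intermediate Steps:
V(I, z) = 5 (V(I, z) = 5*(-4 - 1*(-5)) = 5*(-4 + 5) = 5*1 = 5)
n = 5220 (n = (4*5)*261 = 20*261 = 5220)
-11361/(-44150) - 25230/n = -11361/(-44150) - 25230/5220 = -11361*(-1/44150) - 25230*1/5220 = 11361/44150 - 29/6 = -303046/66225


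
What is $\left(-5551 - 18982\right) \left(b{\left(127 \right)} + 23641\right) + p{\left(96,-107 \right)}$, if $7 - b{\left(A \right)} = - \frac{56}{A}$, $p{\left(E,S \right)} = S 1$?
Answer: $- \frac{73681248205}{127} \approx -5.8017 \cdot 10^{8}$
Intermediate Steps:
$p{\left(E,S \right)} = S$
$b{\left(A \right)} = 7 + \frac{56}{A}$ ($b{\left(A \right)} = 7 - - \frac{56}{A} = 7 + \frac{56}{A}$)
$\left(-5551 - 18982\right) \left(b{\left(127 \right)} + 23641\right) + p{\left(96,-107 \right)} = \left(-5551 - 18982\right) \left(\left(7 + \frac{56}{127}\right) + 23641\right) - 107 = - 24533 \left(\left(7 + 56 \cdot \frac{1}{127}\right) + 23641\right) - 107 = - 24533 \left(\left(7 + \frac{56}{127}\right) + 23641\right) - 107 = - 24533 \left(\frac{945}{127} + 23641\right) - 107 = \left(-24533\right) \frac{3003352}{127} - 107 = - \frac{73681234616}{127} - 107 = - \frac{73681248205}{127}$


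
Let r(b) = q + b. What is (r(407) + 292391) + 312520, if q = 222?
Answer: 605540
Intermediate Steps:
r(b) = 222 + b
(r(407) + 292391) + 312520 = ((222 + 407) + 292391) + 312520 = (629 + 292391) + 312520 = 293020 + 312520 = 605540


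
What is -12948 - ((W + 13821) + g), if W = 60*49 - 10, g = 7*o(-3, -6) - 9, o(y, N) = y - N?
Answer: -29711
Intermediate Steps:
g = 12 (g = 7*(-3 - 1*(-6)) - 9 = 7*(-3 + 6) - 9 = 7*3 - 9 = 21 - 9 = 12)
W = 2930 (W = 2940 - 10 = 2930)
-12948 - ((W + 13821) + g) = -12948 - ((2930 + 13821) + 12) = -12948 - (16751 + 12) = -12948 - 1*16763 = -12948 - 16763 = -29711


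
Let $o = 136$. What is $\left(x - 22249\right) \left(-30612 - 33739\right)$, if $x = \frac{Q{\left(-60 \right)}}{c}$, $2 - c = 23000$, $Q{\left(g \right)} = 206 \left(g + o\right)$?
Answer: $\frac{16464144082729}{11499} \approx 1.4318 \cdot 10^{9}$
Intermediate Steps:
$Q{\left(g \right)} = 28016 + 206 g$ ($Q{\left(g \right)} = 206 \left(g + 136\right) = 206 \left(136 + g\right) = 28016 + 206 g$)
$c = -22998$ ($c = 2 - 23000 = -22998$)
$x = - \frac{7828}{11499}$ ($x = \frac{28016 + 206 \left(-60\right)}{-22998} = \left(28016 - 12360\right) \left(- \frac{1}{22998}\right) = 15656 \left(- \frac{1}{22998}\right) = - \frac{7828}{11499} \approx -0.68075$)
$\left(x - 22249\right) \left(-30612 - 33739\right) = \left(- \frac{7828}{11499} - 22249\right) \left(-30612 - 33739\right) = \left(- \frac{255849079}{11499}\right) \left(-64351\right) = \frac{16464144082729}{11499}$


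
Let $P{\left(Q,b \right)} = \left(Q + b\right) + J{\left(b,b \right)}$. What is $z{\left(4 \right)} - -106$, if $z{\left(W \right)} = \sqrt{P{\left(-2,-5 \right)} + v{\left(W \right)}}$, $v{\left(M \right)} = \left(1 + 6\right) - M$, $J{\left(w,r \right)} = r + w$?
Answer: $106 + i \sqrt{14} \approx 106.0 + 3.7417 i$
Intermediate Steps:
$P{\left(Q,b \right)} = Q + 3 b$ ($P{\left(Q,b \right)} = \left(Q + b\right) + \left(b + b\right) = \left(Q + b\right) + 2 b = Q + 3 b$)
$v{\left(M \right)} = 7 - M$
$z{\left(W \right)} = \sqrt{-10 - W}$ ($z{\left(W \right)} = \sqrt{\left(-2 + 3 \left(-5\right)\right) - \left(-7 + W\right)} = \sqrt{\left(-2 - 15\right) - \left(-7 + W\right)} = \sqrt{-17 - \left(-7 + W\right)} = \sqrt{-10 - W}$)
$z{\left(4 \right)} - -106 = \sqrt{-10 - 4} - -106 = \sqrt{-10 - 4} + 106 = \sqrt{-14} + 106 = i \sqrt{14} + 106 = 106 + i \sqrt{14}$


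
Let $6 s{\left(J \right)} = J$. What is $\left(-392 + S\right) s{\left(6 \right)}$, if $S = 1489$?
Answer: $1097$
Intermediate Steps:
$s{\left(J \right)} = \frac{J}{6}$
$\left(-392 + S\right) s{\left(6 \right)} = \left(-392 + 1489\right) \frac{1}{6} \cdot 6 = 1097 \cdot 1 = 1097$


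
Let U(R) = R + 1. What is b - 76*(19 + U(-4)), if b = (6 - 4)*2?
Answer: -1212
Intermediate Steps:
U(R) = 1 + R
b = 4 (b = 2*2 = 4)
b - 76*(19 + U(-4)) = 4 - 76*(19 + (1 - 4)) = 4 - 76*(19 - 3) = 4 - 76*16 = 4 - 1216 = -1212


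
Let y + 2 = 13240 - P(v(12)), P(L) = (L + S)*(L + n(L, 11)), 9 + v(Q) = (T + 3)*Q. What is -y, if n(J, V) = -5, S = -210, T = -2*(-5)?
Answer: -22184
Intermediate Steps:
T = 10
v(Q) = -9 + 13*Q (v(Q) = -9 + (10 + 3)*Q = -9 + 13*Q)
P(L) = (-210 + L)*(-5 + L) (P(L) = (L - 210)*(L - 5) = (-210 + L)*(-5 + L))
y = 22184 (y = -2 + (13240 - (1050 + (-9 + 13*12)**2 - 215*(-9 + 13*12))) = -2 + (13240 - (1050 + (-9 + 156)**2 - 215*(-9 + 156))) = -2 + (13240 - (1050 + 147**2 - 215*147)) = -2 + (13240 - (1050 + 21609 - 31605)) = -2 + (13240 - 1*(-8946)) = -2 + (13240 + 8946) = -2 + 22186 = 22184)
-y = -1*22184 = -22184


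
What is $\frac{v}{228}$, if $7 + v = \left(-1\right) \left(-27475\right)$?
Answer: $\frac{2289}{19} \approx 120.47$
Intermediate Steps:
$v = 27468$ ($v = -7 - -27475 = -7 + 27475 = 27468$)
$\frac{v}{228} = \frac{1}{228} \cdot 27468 = \frac{2289}{19}$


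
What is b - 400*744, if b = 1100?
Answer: -296500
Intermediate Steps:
b - 400*744 = 1100 - 400*744 = 1100 - 297600 = -296500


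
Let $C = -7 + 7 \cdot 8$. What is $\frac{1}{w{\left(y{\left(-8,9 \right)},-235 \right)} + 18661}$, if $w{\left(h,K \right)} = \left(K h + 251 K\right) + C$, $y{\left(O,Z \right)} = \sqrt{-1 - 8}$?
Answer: $- \frac{179}{7211434} + \frac{47 i}{108171510} \approx -2.4822 \cdot 10^{-5} + 4.345 \cdot 10^{-7} i$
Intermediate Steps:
$y{\left(O,Z \right)} = 3 i$ ($y{\left(O,Z \right)} = \sqrt{-9} = 3 i$)
$C = 49$ ($C = -7 + 56 = 49$)
$w{\left(h,K \right)} = 49 + 251 K + K h$ ($w{\left(h,K \right)} = \left(K h + 251 K\right) + 49 = \left(251 K + K h\right) + 49 = 49 + 251 K + K h$)
$\frac{1}{w{\left(y{\left(-8,9 \right)},-235 \right)} + 18661} = \frac{1}{\left(49 + 251 \left(-235\right) - 235 \cdot 3 i\right) + 18661} = \frac{1}{\left(49 - 58985 - 705 i\right) + 18661} = \frac{1}{\left(-58936 - 705 i\right) + 18661} = \frac{1}{-40275 - 705 i} = \frac{-40275 + 705 i}{1622572650}$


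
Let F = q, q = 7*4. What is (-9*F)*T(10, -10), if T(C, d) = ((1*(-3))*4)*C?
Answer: 30240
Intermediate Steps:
T(C, d) = -12*C (T(C, d) = (-3*4)*C = -12*C)
q = 28
F = 28
(-9*F)*T(10, -10) = (-9*28)*(-12*10) = -252*(-120) = 30240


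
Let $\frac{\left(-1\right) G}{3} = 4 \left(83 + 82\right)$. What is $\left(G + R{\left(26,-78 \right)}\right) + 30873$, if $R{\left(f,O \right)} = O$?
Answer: $28815$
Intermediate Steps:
$G = -1980$ ($G = - 3 \cdot 4 \left(83 + 82\right) = - 3 \cdot 4 \cdot 165 = \left(-3\right) 660 = -1980$)
$\left(G + R{\left(26,-78 \right)}\right) + 30873 = \left(-1980 - 78\right) + 30873 = -2058 + 30873 = 28815$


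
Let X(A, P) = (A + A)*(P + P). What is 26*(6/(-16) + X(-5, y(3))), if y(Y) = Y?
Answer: -6279/4 ≈ -1569.8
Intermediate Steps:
X(A, P) = 4*A*P (X(A, P) = (2*A)*(2*P) = 4*A*P)
26*(6/(-16) + X(-5, y(3))) = 26*(6/(-16) + 4*(-5)*3) = 26*(6*(-1/16) - 60) = 26*(-3/8 - 60) = 26*(-483/8) = -6279/4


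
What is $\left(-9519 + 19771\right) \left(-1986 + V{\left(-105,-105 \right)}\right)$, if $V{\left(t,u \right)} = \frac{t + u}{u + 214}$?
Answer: $- \frac{2221444368}{109} \approx -2.038 \cdot 10^{7}$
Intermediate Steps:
$V{\left(t,u \right)} = \frac{t + u}{214 + u}$
$\left(-9519 + 19771\right) \left(-1986 + V{\left(-105,-105 \right)}\right) = \left(-9519 + 19771\right) \left(-1986 + \frac{-105 - 105}{214 - 105}\right) = 10252 \left(-1986 + \frac{1}{109} \left(-210\right)\right) = 10252 \left(-1986 - \frac{210}{109}\right) = 10252 \left(- \frac{216684}{109}\right) = - \frac{2221444368}{109}$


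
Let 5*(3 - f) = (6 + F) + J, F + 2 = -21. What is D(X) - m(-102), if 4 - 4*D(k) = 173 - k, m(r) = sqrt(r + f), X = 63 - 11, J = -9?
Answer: -117/4 - I*sqrt(2345)/5 ≈ -29.25 - 9.685*I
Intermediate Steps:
F = -23 (F = -2 - 21 = -23)
X = 52
f = 41/5 (f = 3 - ((6 - 23) - 9)/5 = 3 - (-17 - 9)/5 = 3 - 1/5*(-26) = 3 + 26/5 = 41/5 ≈ 8.2000)
m(r) = sqrt(41/5 + r) (m(r) = sqrt(r + 41/5) = sqrt(41/5 + r))
D(k) = -169/4 + k/4 (D(k) = 1 - (173 - k)/4 = 1 + (-173/4 + k/4) = -169/4 + k/4)
D(X) - m(-102) = (-169/4 + (1/4)*52) - sqrt(205 + 25*(-102))/5 = (-169/4 + 13) - sqrt(205 - 2550)/5 = -117/4 - sqrt(-2345)/5 = -117/4 - I*sqrt(2345)/5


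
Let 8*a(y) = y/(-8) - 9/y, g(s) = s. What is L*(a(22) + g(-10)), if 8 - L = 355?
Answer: 1269673/352 ≈ 3607.0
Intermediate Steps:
L = -347 (L = 8 - 1*355 = 8 - 355 = -347)
a(y) = -9/(8*y) - y/64 (a(y) = (y/(-8) - 9/y)/8 = (y*(-1/8) - 9/y)/8 = (-y/8 - 9/y)/8 = (-9/y - y/8)/8 = -9/(8*y) - y/64)
L*(a(22) + g(-10)) = -347*((1/64)*(-72 - 1*22**2)/22 - 10) = -347*((1/64)*(1/22)*(-72 - 1*484) - 10) = -347*((1/64)*(1/22)*(-72 - 484) - 10) = -347*((1/64)*(1/22)*(-556) - 10) = -347*(-139/352 - 10) = -347*(-3659/352) = 1269673/352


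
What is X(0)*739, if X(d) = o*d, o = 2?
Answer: 0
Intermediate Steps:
X(d) = 2*d
X(0)*739 = (2*0)*739 = 0*739 = 0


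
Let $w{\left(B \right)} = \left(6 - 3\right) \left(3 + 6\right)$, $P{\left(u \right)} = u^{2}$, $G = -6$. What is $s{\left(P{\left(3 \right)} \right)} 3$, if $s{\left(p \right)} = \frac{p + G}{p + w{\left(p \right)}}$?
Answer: $\frac{1}{4} \approx 0.25$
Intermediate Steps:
$w{\left(B \right)} = 27$ ($w{\left(B \right)} = 3 \cdot 9 = 27$)
$s{\left(p \right)} = \frac{-6 + p}{27 + p}$ ($s{\left(p \right)} = \frac{p - 6}{p + 27} = \frac{-6 + p}{27 + p}$)
$s{\left(P{\left(3 \right)} \right)} 3 = \frac{-6 + 3^{2}}{27 + 3^{2}} \cdot 3 = \frac{-6 + 9}{27 + 9} \cdot 3 = \frac{1}{36} \cdot 3 \cdot 3 = \frac{1}{12} \cdot 3 = \frac{1}{4}$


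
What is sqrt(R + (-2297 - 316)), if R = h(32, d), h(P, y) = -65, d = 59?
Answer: I*sqrt(2678) ≈ 51.749*I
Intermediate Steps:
R = -65
sqrt(R + (-2297 - 316)) = sqrt(-65 + (-2297 - 316)) = sqrt(-65 - 2613) = sqrt(-2678) = I*sqrt(2678)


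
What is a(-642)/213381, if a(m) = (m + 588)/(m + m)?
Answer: 1/5073726 ≈ 1.9709e-7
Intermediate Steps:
a(m) = (588 + m)/(2*m) (a(m) = (588 + m)/((2*m)) = (588 + m)*(1/(2*m)) = (588 + m)/(2*m))
a(-642)/213381 = ((½)*(588 - 642)/(-642))/213381 = ((½)*(-1/642)*(-54))*(1/213381) = (9/214)*(1/213381) = 1/5073726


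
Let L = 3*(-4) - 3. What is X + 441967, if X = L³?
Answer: 438592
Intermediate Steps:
L = -15 (L = -12 - 3 = -15)
X = -3375 (X = (-15)³ = -3375)
X + 441967 = -3375 + 441967 = 438592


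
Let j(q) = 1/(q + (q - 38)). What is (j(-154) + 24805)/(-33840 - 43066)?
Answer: -8582529/26609476 ≈ -0.32254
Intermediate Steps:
j(q) = 1/(-38 + 2*q) (j(q) = 1/(q + (-38 + q)) = 1/(-38 + 2*q))
(j(-154) + 24805)/(-33840 - 43066) = (1/(2*(-19 - 154)) + 24805)/(-33840 - 43066) = ((½)/(-173) + 24805)/(-76906) = ((½)*(-1/173) + 24805)*(-1/76906) = (-1/346 + 24805)*(-1/76906) = (8582529/346)*(-1/76906) = -8582529/26609476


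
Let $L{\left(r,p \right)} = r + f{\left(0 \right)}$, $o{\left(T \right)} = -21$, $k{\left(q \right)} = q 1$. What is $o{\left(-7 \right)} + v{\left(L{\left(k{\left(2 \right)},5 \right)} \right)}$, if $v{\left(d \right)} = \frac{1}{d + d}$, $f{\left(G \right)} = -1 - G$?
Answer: $- \frac{41}{2} \approx -20.5$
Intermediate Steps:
$k{\left(q \right)} = q$
$L{\left(r,p \right)} = -1 + r$ ($L{\left(r,p \right)} = r - 1 = -1 + r$)
$v{\left(d \right)} = \frac{1}{2 d}$
$o{\left(-7 \right)} + v{\left(L{\left(k{\left(2 \right)},5 \right)} \right)} = -21 + \frac{1}{2 \left(-1 + 2\right)} = -21 + \frac{1}{2 \cdot 1} = -21 + \frac{1}{2} \cdot 1 = -21 + \frac{1}{2} = - \frac{41}{2}$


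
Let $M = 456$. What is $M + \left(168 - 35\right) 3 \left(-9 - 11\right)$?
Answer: $-7524$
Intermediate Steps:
$M + \left(168 - 35\right) 3 \left(-9 - 11\right) = 456 + \left(168 - 35\right) 3 \left(-9 - 11\right) = 456 + \left(168 - 35\right) 3 \left(-20\right) = 456 + 133 \left(-60\right) = 456 - 7980 = -7524$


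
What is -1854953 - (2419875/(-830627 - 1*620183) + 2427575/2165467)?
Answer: -1165533841693220087/628336235654 ≈ -1.8550e+6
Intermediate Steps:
-1854953 - (2419875/(-830627 - 1*620183) + 2427575/2165467) = -1854953 - (2419875/(-830627 - 620183) + 2427575*(1/2165467)) = -1854953 - (2419875/(-1450810) + 2427575/2165467) = -1854953 - (2419875*(-1/1450810) + 2427575/2165467) = -1854953 - (-483975/290162 + 2427575/2165467) = -1854953 - 1*(-343641874175/628336235654) = -1854953 + 343641874175/628336235654 = -1165533841693220087/628336235654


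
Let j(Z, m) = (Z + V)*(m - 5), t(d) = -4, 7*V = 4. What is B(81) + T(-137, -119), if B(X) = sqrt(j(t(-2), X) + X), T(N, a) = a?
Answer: -119 + I*sqrt(8799)/7 ≈ -119.0 + 13.4*I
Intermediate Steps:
V = 4/7 (V = (1/7)*4 = 4/7 ≈ 0.57143)
j(Z, m) = (-5 + m)*(4/7 + Z) (j(Z, m) = (Z + 4/7)*(m - 5) = (4/7 + Z)*(-5 + m) = (-5 + m)*(4/7 + Z))
B(X) = sqrt(120/7 - 17*X/7) (B(X) = sqrt((-20/7 - 5*(-4) + 4*X/7 - 4*X) + X) = sqrt((-20/7 + 20 + 4*X/7 - 4*X) + X) = sqrt((120/7 - 24*X/7) + X) = sqrt(120/7 - 17*X/7))
B(81) + T(-137, -119) = sqrt(840 - 119*81)/7 - 119 = sqrt(840 - 9639)/7 - 119 = sqrt(-8799)/7 - 119 = (I*sqrt(8799))/7 - 119 = I*sqrt(8799)/7 - 119 = -119 + I*sqrt(8799)/7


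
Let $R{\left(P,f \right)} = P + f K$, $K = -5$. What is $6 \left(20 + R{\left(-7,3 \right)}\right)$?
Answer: $-12$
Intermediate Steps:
$R{\left(P,f \right)} = P - 5 f$ ($R{\left(P,f \right)} = P + f \left(-5\right) = P - 5 f$)
$6 \left(20 + R{\left(-7,3 \right)}\right) = 6 \left(20 - 22\right) = 6 \left(-2\right) = -12$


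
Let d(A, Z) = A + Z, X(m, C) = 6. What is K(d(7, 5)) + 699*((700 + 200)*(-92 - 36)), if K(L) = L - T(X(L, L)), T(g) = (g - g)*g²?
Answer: -80524788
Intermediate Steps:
T(g) = 0 (T(g) = 0*g² = 0)
K(L) = L (K(L) = L - 1*0 = L + 0 = L)
K(d(7, 5)) + 699*((700 + 200)*(-92 - 36)) = (7 + 5) + 699*((700 + 200)*(-92 - 36)) = 12 + 699*(900*(-128)) = 12 + 699*(-115200) = 12 - 80524800 = -80524788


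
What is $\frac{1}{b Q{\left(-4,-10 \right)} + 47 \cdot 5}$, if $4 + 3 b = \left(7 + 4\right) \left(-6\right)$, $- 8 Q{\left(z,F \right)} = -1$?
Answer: $\frac{12}{2785} \approx 0.0043088$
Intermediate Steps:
$Q{\left(z,F \right)} = \frac{1}{8}$ ($Q{\left(z,F \right)} = \left(- \frac{1}{8}\right) \left(-1\right) = \frac{1}{8}$)
$b = - \frac{70}{3}$ ($b = - \frac{4}{3} + \frac{\left(7 + 4\right) \left(-6\right)}{3} = - \frac{4}{3} + \frac{11 \left(-6\right)}{3} = - \frac{4}{3} + \frac{1}{3} \left(-66\right) = - \frac{4}{3} - 22 = - \frac{70}{3} \approx -23.333$)
$\frac{1}{b Q{\left(-4,-10 \right)} + 47 \cdot 5} = \frac{1}{\left(- \frac{70}{3}\right) \frac{1}{8} + 47 \cdot 5} = \frac{1}{- \frac{35}{12} + 235} = \frac{1}{\frac{2785}{12}} = \frac{12}{2785}$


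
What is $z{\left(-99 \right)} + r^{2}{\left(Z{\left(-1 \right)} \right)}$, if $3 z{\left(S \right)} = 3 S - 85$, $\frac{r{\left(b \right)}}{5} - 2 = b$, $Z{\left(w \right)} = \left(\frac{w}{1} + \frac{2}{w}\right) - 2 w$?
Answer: $- \frac{307}{3} \approx -102.33$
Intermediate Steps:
$Z{\left(w \right)} = - w + \frac{2}{w}$ ($Z{\left(w \right)} = \left(w 1 + \frac{2}{w}\right) - 2 w = \left(w + \frac{2}{w}\right) - 2 w = - w + \frac{2}{w}$)
$r{\left(b \right)} = 10 + 5 b$
$z{\left(S \right)} = - \frac{85}{3} + S$ ($z{\left(S \right)} = \frac{3 S - 85}{3} = \frac{-85 + 3 S}{3} = - \frac{85}{3} + S$)
$z{\left(-99 \right)} + r^{2}{\left(Z{\left(-1 \right)} \right)} = \left(- \frac{85}{3} - 99\right) + \left(10 + 5 \left(\left(-1\right) \left(-1\right) + \frac{2}{-1}\right)\right)^{2} = - \frac{382}{3} + \left(10 + 5 \left(1 + 2 \left(-1\right)\right)\right)^{2} = - \frac{382}{3} + \left(10 + 5 \left(1 - 2\right)\right)^{2} = - \frac{382}{3} + \left(10 + 5 \left(-1\right)\right)^{2} = - \frac{382}{3} + \left(10 - 5\right)^{2} = - \frac{382}{3} + 5^{2} = - \frac{382}{3} + 25 = - \frac{307}{3}$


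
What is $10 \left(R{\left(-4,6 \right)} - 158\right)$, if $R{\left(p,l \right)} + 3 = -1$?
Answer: $-1620$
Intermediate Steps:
$R{\left(p,l \right)} = -4$ ($R{\left(p,l \right)} = -3 - 1 = -4$)
$10 \left(R{\left(-4,6 \right)} - 158\right) = 10 \left(-4 - 158\right) = 10 \left(-162\right) = -1620$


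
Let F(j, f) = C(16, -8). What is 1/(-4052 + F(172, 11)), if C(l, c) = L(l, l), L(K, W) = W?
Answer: -1/4036 ≈ -0.00024777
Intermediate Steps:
C(l, c) = l
F(j, f) = 16
1/(-4052 + F(172, 11)) = 1/(-4052 + 16) = 1/(-4036) = -1/4036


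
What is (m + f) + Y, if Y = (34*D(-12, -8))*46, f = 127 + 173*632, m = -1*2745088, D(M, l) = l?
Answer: -2648137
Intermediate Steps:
m = -2745088
f = 109463 (f = 127 + 109336 = 109463)
Y = -12512 (Y = (34*(-8))*46 = -272*46 = -12512)
(m + f) + Y = (-2745088 + 109463) - 12512 = -2635625 - 12512 = -2648137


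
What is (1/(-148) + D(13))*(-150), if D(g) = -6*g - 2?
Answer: 888075/74 ≈ 12001.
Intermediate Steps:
D(g) = -2 - 6*g
(1/(-148) + D(13))*(-150) = (1/(-148) + (-2 - 6*13))*(-150) = (-1/148 + (-2 - 78))*(-150) = (-1/148 - 80)*(-150) = -11841/148*(-150) = 888075/74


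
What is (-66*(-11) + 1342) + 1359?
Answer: 3427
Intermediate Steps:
(-66*(-11) + 1342) + 1359 = (726 + 1342) + 1359 = 2068 + 1359 = 3427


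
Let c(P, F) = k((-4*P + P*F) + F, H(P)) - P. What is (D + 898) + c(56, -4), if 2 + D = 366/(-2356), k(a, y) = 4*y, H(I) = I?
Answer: 1253209/1178 ≈ 1063.8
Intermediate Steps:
c(P, F) = 3*P (c(P, F) = 4*P - P = 3*P)
D = -2539/1178 (D = -2 + 366/(-2356) = -2 + 366*(-1/2356) = -2 - 183/1178 = -2539/1178 ≈ -2.1553)
(D + 898) + c(56, -4) = (-2539/1178 + 898) + 3*56 = 1055305/1178 + 168 = 1253209/1178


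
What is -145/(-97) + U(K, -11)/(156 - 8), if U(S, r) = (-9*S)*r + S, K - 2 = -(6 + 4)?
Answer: -14035/3589 ≈ -3.9106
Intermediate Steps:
K = -8 (K = 2 - (6 + 4) = 2 - 1*10 = 2 - 10 = -8)
U(S, r) = S - 9*S*r (U(S, r) = -9*S*r + S = S - 9*S*r)
-145/(-97) + U(K, -11)/(156 - 8) = -145/(-97) + (-8*(1 - 9*(-11)))/(156 - 8) = -145*(-1/97) - 8*(1 + 99)/148 = 145/97 - 8*100*(1/148) = 145/97 - 800*1/148 = 145/97 - 200/37 = -14035/3589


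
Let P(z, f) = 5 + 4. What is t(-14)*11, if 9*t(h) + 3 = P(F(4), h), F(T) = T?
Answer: 22/3 ≈ 7.3333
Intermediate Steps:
P(z, f) = 9
t(h) = ⅔ (t(h) = -⅓ + (⅑)*9 = -⅓ + 1 = ⅔)
t(-14)*11 = (⅔)*11 = 22/3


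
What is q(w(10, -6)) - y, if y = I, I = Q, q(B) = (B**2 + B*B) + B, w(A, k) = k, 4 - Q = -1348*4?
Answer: -5330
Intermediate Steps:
Q = 5396 (Q = 4 - (-1348)*4 = 4 - 1*(-5392) = 4 + 5392 = 5396)
q(B) = B + 2*B**2 (q(B) = (B**2 + B**2) + B = 2*B**2 + B = B + 2*B**2)
I = 5396
y = 5396
q(w(10, -6)) - y = -6*(1 + 2*(-6)) - 1*5396 = -6*(1 - 12) - 5396 = -6*(-11) - 5396 = 66 - 5396 = -5330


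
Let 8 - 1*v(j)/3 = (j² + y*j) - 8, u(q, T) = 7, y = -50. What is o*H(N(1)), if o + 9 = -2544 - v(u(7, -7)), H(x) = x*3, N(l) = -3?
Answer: 31536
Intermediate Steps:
v(j) = 48 - 3*j² + 150*j (v(j) = 24 - 3*((j² - 50*j) - 8) = 24 - 3*(-8 + j² - 50*j) = 24 + (24 - 3*j² + 150*j) = 48 - 3*j² + 150*j)
H(x) = 3*x
o = -3504 (o = -9 + (-2544 - (48 - 3*7² + 150*7)) = -9 + (-2544 - (48 - 3*49 + 1050)) = -9 + (-2544 - (48 - 147 + 1050)) = -9 + (-2544 - 1*951) = -9 + (-2544 - 951) = -9 - 3495 = -3504)
o*H(N(1)) = -10512*(-3) = -3504*(-9) = 31536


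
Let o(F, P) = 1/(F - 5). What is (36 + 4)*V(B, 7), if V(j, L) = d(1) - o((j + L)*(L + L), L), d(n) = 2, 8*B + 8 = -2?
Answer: 12000/151 ≈ 79.470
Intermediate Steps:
o(F, P) = 1/(-5 + F)
B = -5/4 (B = -1 + (⅛)*(-2) = -1 - ¼ = -5/4 ≈ -1.2500)
V(j, L) = 2 - 1/(-5 + 2*L*(L + j)) (V(j, L) = 2 - 1/(-5 + (j + L)*(L + L)) = 2 - 1/(-5 + (L + j)*(2*L)) = 2 - 1/(-5 + 2*L*(L + j)))
(36 + 4)*V(B, 7) = (36 + 4)*((-11 + 4*7*(7 - 5/4))/(-5 + 2*7*(7 - 5/4))) = 40*((-11 + 4*7*(23/4))/(-5 + 2*7*(23/4))) = 40*((-11 + 161)/(-5 + 161/2)) = 40*(150/(151/2)) = 40*((2/151)*150) = 40*(300/151) = 12000/151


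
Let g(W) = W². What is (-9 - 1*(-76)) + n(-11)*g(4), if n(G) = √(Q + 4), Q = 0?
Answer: 99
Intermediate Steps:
n(G) = 2 (n(G) = √(0 + 4) = √4 = 2)
(-9 - 1*(-76)) + n(-11)*g(4) = (-9 - 1*(-76)) + 2*4² = (-9 + 76) + 2*16 = 67 + 32 = 99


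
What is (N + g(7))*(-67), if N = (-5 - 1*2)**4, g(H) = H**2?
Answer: -164150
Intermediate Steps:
N = 2401 (N = (-5 - 2)**4 = (-7)**4 = 2401)
(N + g(7))*(-67) = (2401 + 7**2)*(-67) = (2401 + 49)*(-67) = 2450*(-67) = -164150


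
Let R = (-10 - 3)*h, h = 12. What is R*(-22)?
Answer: 3432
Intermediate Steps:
R = -156 (R = (-10 - 3)*12 = -13*12 = -156)
R*(-22) = -156*(-22) = 3432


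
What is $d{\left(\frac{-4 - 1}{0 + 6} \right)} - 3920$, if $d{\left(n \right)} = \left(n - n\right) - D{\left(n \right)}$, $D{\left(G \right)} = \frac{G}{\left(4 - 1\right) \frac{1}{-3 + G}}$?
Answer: $- \frac{423475}{108} \approx -3921.1$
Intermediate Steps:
$D{\left(G \right)} = G \left(-1 + \frac{G}{3}\right)$ ($D{\left(G \right)} = \frac{G}{3 \frac{1}{-3 + G}} = G \left(-1 + \frac{G}{3}\right)$)
$d{\left(n \right)} = - \frac{n \left(-3 + n\right)}{3}$ ($d{\left(n \right)} = \left(n - n\right) - \frac{n \left(-3 + n\right)}{3} = 0 - \frac{n \left(-3 + n\right)}{3} = - \frac{n \left(-3 + n\right)}{3}$)
$d{\left(\frac{-4 - 1}{0 + 6} \right)} - 3920 = \frac{\frac{-4 - 1}{0 + 6} \left(3 - \frac{-4 - 1}{0 + 6}\right)}{3} - 3920 = \frac{- \frac{5}{6} \left(3 - - \frac{5}{6}\right)}{3} - 3920 = \frac{\left(-5\right) \frac{1}{6} \left(3 - \left(-5\right) \frac{1}{6}\right)}{3} - 3920 = \frac{1}{3} \left(- \frac{5}{6}\right) \left(3 - - \frac{5}{6}\right) - 3920 = \frac{1}{3} \left(- \frac{5}{6}\right) \left(3 + \frac{5}{6}\right) - 3920 = \frac{1}{3} \left(- \frac{5}{6}\right) \frac{23}{6} - 3920 = - \frac{115}{108} - 3920 = - \frac{423475}{108}$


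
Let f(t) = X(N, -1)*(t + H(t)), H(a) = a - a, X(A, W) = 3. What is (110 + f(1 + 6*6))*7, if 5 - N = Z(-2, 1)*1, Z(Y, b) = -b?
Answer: 1547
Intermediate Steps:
N = 6 (N = 5 - (-1*1) = 5 - (-1) = 5 - 1*(-1) = 5 + 1 = 6)
H(a) = 0
f(t) = 3*t (f(t) = 3*(t + 0) = 3*t)
(110 + f(1 + 6*6))*7 = (110 + 3*(1 + 6*6))*7 = (110 + 3*(1 + 36))*7 = (110 + 3*37)*7 = (110 + 111)*7 = 221*7 = 1547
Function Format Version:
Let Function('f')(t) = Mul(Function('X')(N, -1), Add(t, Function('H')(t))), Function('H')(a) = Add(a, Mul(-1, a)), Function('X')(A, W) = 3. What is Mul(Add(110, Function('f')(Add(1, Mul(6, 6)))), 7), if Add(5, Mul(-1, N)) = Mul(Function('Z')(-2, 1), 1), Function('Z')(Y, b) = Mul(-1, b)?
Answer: 1547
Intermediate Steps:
N = 6 (N = Add(5, Mul(-1, Mul(Mul(-1, 1), 1))) = Add(5, Mul(-1, Mul(-1, 1))) = Add(5, Mul(-1, -1)) = Add(5, 1) = 6)
Function('H')(a) = 0
Function('f')(t) = Mul(3, t) (Function('f')(t) = Mul(3, Add(t, 0)) = Mul(3, t))
Mul(Add(110, Function('f')(Add(1, Mul(6, 6)))), 7) = Mul(Add(110, Mul(3, Add(1, Mul(6, 6)))), 7) = Mul(Add(110, Mul(3, Add(1, 36))), 7) = Mul(Add(110, Mul(3, 37)), 7) = Mul(Add(110, 111), 7) = Mul(221, 7) = 1547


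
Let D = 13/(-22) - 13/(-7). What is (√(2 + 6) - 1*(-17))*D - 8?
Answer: 2083/154 + 195*√2/77 ≈ 17.107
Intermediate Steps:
D = 195/154 (D = 13*(-1/22) - 13*(-⅐) = -13/22 + 13/7 = 195/154 ≈ 1.2662)
(√(2 + 6) - 1*(-17))*D - 8 = (√(2 + 6) - 1*(-17))*(195/154) - 8 = (√8 + 17)*(195/154) - 8 = (2*√2 + 17)*(195/154) - 8 = (17 + 2*√2)*(195/154) - 8 = (3315/154 + 195*√2/77) - 8 = 2083/154 + 195*√2/77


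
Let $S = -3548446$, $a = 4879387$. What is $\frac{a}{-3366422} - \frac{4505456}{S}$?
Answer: $- \frac{1073487542085}{5972783340106} \approx -0.17973$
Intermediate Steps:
$\frac{a}{-3366422} - \frac{4505456}{S} = \frac{4879387}{-3366422} - \frac{4505456}{-3548446} = 4879387 \left(- \frac{1}{3366422}\right) - - \frac{2252728}{1774223} = - \frac{4879387}{3366422} + \frac{2252728}{1774223} = - \frac{1073487542085}{5972783340106}$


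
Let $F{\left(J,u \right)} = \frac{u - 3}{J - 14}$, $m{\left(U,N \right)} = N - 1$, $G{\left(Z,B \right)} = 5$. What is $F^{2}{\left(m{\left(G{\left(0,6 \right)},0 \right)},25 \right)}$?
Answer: $\frac{484}{225} \approx 2.1511$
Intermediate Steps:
$m{\left(U,N \right)} = -1 + N$
$F{\left(J,u \right)} = \frac{-3 + u}{-14 + J}$
$F^{2}{\left(m{\left(G{\left(0,6 \right)},0 \right)},25 \right)} = \left(\frac{-3 + 25}{-14 + \left(-1 + 0\right)}\right)^{2} = \left(\frac{1}{-14 - 1} \cdot 22\right)^{2} = \left(\frac{1}{-15} \cdot 22\right)^{2} = \left(\left(- \frac{1}{15}\right) 22\right)^{2} = \left(- \frac{22}{15}\right)^{2} = \frac{484}{225}$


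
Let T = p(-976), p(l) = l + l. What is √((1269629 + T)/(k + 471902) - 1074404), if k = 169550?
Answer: I*√110518543678635953/320726 ≈ 1036.5*I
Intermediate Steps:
p(l) = 2*l
T = -1952 (T = 2*(-976) = -1952)
√((1269629 + T)/(k + 471902) - 1074404) = √((1269629 - 1952)/(169550 + 471902) - 1074404) = √(1267677/641452 - 1074404) = √(-689177326931/641452) = I*√110518543678635953/320726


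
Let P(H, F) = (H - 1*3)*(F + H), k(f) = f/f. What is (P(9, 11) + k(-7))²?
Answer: 14641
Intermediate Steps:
k(f) = 1
P(H, F) = (-3 + H)*(F + H) (P(H, F) = (H - 3)*(F + H) = (-3 + H)*(F + H))
(P(9, 11) + k(-7))² = ((9² - 3*11 - 3*9 + 11*9) + 1)² = ((81 - 33 - 27 + 99) + 1)² = (120 + 1)² = 121² = 14641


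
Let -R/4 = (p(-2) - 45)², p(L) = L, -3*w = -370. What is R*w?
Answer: -3269320/3 ≈ -1.0898e+6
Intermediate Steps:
w = 370/3 (w = -⅓*(-370) = 370/3 ≈ 123.33)
R = -8836 (R = -4*(-2 - 45)² = -4*(-47)² = -4*2209 = -8836)
R*w = -8836*370/3 = -3269320/3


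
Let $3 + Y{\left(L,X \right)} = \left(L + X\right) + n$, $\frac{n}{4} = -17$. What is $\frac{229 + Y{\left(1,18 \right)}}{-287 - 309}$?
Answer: $- \frac{177}{596} \approx -0.29698$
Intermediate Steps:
$n = -68$ ($n = 4 \left(-17\right) = -68$)
$Y{\left(L,X \right)} = -71 + L + X$ ($Y{\left(L,X \right)} = -3 - \left(68 - L - X\right) = -3 + \left(-68 + L + X\right) = -71 + L + X$)
$\frac{229 + Y{\left(1,18 \right)}}{-287 - 309} = \frac{229 + \left(-71 + 1 + 18\right)}{-287 - 309} = \frac{229 - 52}{-596} = 177 \left(- \frac{1}{596}\right) = - \frac{177}{596}$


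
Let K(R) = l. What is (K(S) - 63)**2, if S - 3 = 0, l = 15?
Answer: 2304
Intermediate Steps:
S = 3 (S = 3 + 0 = 3)
K(R) = 15
(K(S) - 63)**2 = (15 - 63)**2 = (-48)**2 = 2304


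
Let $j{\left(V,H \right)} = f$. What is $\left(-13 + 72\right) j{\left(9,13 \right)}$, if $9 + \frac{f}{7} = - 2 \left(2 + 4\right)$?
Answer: $-8673$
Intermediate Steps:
$f = -147$ ($f = -63 + 7 \left(- 2 \left(2 + 4\right)\right) = -63 + 7 \left(\left(-2\right) 6\right) = -63 + 7 \left(-12\right) = -63 - 84 = -147$)
$j{\left(V,H \right)} = -147$
$\left(-13 + 72\right) j{\left(9,13 \right)} = \left(-13 + 72\right) \left(-147\right) = 59 \left(-147\right) = -8673$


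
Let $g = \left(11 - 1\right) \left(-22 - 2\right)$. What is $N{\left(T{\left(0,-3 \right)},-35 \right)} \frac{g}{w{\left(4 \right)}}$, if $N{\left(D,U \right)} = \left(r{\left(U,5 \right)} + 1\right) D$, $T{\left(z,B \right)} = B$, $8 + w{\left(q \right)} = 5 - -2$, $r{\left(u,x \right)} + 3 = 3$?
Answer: $-720$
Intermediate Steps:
$r{\left(u,x \right)} = 0$ ($r{\left(u,x \right)} = -3 + 3 = 0$)
$w{\left(q \right)} = -1$ ($w{\left(q \right)} = -8 + \left(5 - -2\right) = -8 + \left(5 + 2\right) = -8 + 7 = -1$)
$g = -240$ ($g = 10 \left(-24\right) = -240$)
$N{\left(D,U \right)} = D$ ($N{\left(D,U \right)} = \left(0 + 1\right) D = 1 D = D$)
$N{\left(T{\left(0,-3 \right)},-35 \right)} \frac{g}{w{\left(4 \right)}} = - 3 \left(- \frac{240}{-1}\right) = - 3 \left(\left(-240\right) \left(-1\right)\right) = \left(-3\right) 240 = -720$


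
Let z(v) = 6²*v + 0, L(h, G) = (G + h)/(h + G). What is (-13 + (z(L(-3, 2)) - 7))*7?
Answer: 112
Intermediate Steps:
L(h, G) = 1 (L(h, G) = (G + h)/(G + h) = 1)
z(v) = 36*v (z(v) = 36*v + 0 = 36*v)
(-13 + (z(L(-3, 2)) - 7))*7 = (-13 + (36*1 - 7))*7 = (-13 + (36 - 7))*7 = (-13 + 29)*7 = 16*7 = 112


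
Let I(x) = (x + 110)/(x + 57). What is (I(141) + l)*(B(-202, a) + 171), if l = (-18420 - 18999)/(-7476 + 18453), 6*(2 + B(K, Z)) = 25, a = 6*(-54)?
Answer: -1611743555/4346892 ≈ -370.78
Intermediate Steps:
a = -324
B(K, Z) = 13/6 (B(K, Z) = -2 + (⅙)*25 = -2 + 25/6 = 13/6)
I(x) = (110 + x)/(57 + x)
l = -12473/3659 (l = -37419/10977 = -37419*1/10977 = -12473/3659 ≈ -3.4089)
(I(141) + l)*(B(-202, a) + 171) = ((110 + 141)/(57 + 141) - 12473/3659)*(13/6 + 171) = (251/198 - 12473/3659)*(1039/6) = -1551245/724482*1039/6 = -1611743555/4346892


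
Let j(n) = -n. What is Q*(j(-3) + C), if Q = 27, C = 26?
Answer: 783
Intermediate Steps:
Q*(j(-3) + C) = 27*(-1*(-3) + 26) = 27*(3 + 26) = 27*29 = 783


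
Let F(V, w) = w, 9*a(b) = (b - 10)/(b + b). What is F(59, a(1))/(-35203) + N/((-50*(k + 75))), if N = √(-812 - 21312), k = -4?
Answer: 1/70406 - I*√5531/1775 ≈ 1.4203e-5 - 0.041899*I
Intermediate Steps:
a(b) = (-10 + b)/(18*b) (a(b) = ((b - 10)/(b + b))/9 = ((-10 + b)/((2*b)))/9 = ((-10 + b)*(1/(2*b)))/9 = ((-10 + b)/(2*b))/9 = (-10 + b)/(18*b))
N = 2*I*√5531 (N = √(-22124) = 2*I*√5531 ≈ 148.74*I)
F(59, a(1))/(-35203) + N/((-50*(k + 75))) = ((1/18)*(-10 + 1)/1)/(-35203) + (2*I*√5531)/((-50*(-4 + 75))) = ((1/18)*1*(-9))*(-1/35203) + (2*I*√5531)/((-50*71)) = -½*(-1/35203) + (2*I*√5531)/(-3550) = 1/70406 + (2*I*√5531)*(-1/3550) = 1/70406 - I*√5531/1775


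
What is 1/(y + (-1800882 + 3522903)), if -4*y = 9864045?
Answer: -4/2975961 ≈ -1.3441e-6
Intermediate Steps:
y = -9864045/4 (y = -¼*9864045 = -9864045/4 ≈ -2.4660e+6)
1/(y + (-1800882 + 3522903)) = 1/(-9864045/4 + (-1800882 + 3522903)) = 1/(-9864045/4 + 1722021) = 1/(-2975961/4) = -4/2975961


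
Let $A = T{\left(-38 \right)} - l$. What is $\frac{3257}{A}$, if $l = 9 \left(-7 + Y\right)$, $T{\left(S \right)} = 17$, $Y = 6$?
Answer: $\frac{3257}{26} \approx 125.27$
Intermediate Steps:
$l = -9$ ($l = 9 \left(-7 + 6\right) = 9 \left(-1\right) = -9$)
$A = 26$ ($A = 17 - -9 = 17 + 9 = 26$)
$\frac{3257}{A} = \frac{3257}{26}$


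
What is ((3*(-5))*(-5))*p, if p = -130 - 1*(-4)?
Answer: -9450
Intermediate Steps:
p = -126 (p = -130 + 4 = -126)
((3*(-5))*(-5))*p = ((3*(-5))*(-5))*(-126) = -15*(-5)*(-126) = 75*(-126) = -9450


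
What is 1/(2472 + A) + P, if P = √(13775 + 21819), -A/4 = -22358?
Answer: 1/91904 + 37*√26 ≈ 188.66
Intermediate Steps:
A = 89432 (A = -4*(-22358) = 89432)
P = 37*√26 (P = √35594 = 37*√26 ≈ 188.66)
1/(2472 + A) + P = 1/(2472 + 89432) + 37*√26 = 1/91904 + 37*√26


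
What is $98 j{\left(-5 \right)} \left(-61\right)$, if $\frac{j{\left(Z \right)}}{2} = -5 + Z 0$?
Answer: $59780$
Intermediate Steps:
$j{\left(Z \right)} = -10$ ($j{\left(Z \right)} = 2 \left(-5 + Z 0\right) = 2 \left(-5 + 0\right) = 2 \left(-5\right) = -10$)
$98 j{\left(-5 \right)} \left(-61\right) = 98 \left(-10\right) \left(-61\right) = \left(-980\right) \left(-61\right) = 59780$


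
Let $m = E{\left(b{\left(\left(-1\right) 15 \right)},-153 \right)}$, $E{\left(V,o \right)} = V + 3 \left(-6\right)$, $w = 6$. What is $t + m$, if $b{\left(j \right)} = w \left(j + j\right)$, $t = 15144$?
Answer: $14946$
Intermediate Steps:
$b{\left(j \right)} = 12 j$ ($b{\left(j \right)} = 6 \left(j + j\right) = 6 \cdot 2 j = 12 j$)
$E{\left(V,o \right)} = -18 + V$ ($E{\left(V,o \right)} = V - 18 = -18 + V$)
$m = -198$ ($m = -18 + 12 \left(\left(-1\right) 15\right) = -18 + 12 \left(-15\right) = -18 - 180 = -198$)
$t + m = 15144 - 198 = 14946$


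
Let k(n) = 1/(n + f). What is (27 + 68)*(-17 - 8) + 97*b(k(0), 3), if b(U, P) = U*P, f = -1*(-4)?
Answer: -9209/4 ≈ -2302.3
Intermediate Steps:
f = 4
k(n) = 1/(4 + n) (k(n) = 1/(n + 4) = 1/(4 + n))
b(U, P) = P*U
(27 + 68)*(-17 - 8) + 97*b(k(0), 3) = (27 + 68)*(-17 - 8) + 97*(3/(4 + 0)) = 95*(-25) + 97*(3/4) = -2375 + 97*(3*(¼)) = -2375 + 97*(¾) = -2375 + 291/4 = -9209/4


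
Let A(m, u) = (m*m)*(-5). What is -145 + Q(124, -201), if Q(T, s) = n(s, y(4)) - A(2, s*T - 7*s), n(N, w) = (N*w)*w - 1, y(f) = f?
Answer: -3342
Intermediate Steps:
A(m, u) = -5*m**2 (A(m, u) = m**2*(-5) = -5*m**2)
n(N, w) = -1 + N*w**2 (n(N, w) = N*w**2 - 1 = -1 + N*w**2)
Q(T, s) = 19 + 16*s (Q(T, s) = (-1 + s*4**2) - (-5)*2**2 = (-1 + s*16) - (-5)*4 = (-1 + 16*s) - 1*(-20) = (-1 + 16*s) + 20 = 19 + 16*s)
-145 + Q(124, -201) = -145 + (19 + 16*(-201)) = -145 + (19 - 3216) = -145 - 3197 = -3342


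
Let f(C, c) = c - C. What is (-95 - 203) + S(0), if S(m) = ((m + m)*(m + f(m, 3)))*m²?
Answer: -298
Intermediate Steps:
S(m) = 6*m³ (S(m) = ((m + m)*(m + (3 - m)))*m² = ((2*m)*3)*m² = (6*m)*m² = 6*m³)
(-95 - 203) + S(0) = (-95 - 203) + 6*0³ = -298 + 6*0 = -298 + 0 = -298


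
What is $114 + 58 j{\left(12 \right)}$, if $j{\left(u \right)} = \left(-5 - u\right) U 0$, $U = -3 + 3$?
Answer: $114$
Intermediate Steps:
$U = 0$
$j{\left(u \right)} = 0$ ($j{\left(u \right)} = \left(-5 - u\right) 0 \cdot 0 = 0 \cdot 0 = 0$)
$114 + 58 j{\left(12 \right)} = 114 + 58 \cdot 0 = 114 + 0 = 114$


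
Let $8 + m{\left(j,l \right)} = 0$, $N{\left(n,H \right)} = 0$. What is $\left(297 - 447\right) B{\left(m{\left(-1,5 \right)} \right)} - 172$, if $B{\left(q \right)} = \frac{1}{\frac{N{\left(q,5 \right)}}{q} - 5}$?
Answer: $-142$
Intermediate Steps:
$m{\left(j,l \right)} = -8$ ($m{\left(j,l \right)} = -8 + 0 = -8$)
$B{\left(q \right)} = - \frac{1}{5}$ ($B{\left(q \right)} = \frac{1}{\frac{0}{q} - 5} = \frac{1}{0 - 5} = \frac{1}{-5} = - \frac{1}{5}$)
$\left(297 - 447\right) B{\left(m{\left(-1,5 \right)} \right)} - 172 = \left(297 - 447\right) \left(- \frac{1}{5}\right) - 172 = \left(-150\right) \left(- \frac{1}{5}\right) - 172 = 30 - 172 = -142$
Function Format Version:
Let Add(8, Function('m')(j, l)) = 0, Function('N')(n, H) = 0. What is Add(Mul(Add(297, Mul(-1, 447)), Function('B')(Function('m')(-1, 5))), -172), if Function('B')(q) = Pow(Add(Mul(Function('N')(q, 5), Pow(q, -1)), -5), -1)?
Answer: -142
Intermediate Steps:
Function('m')(j, l) = -8 (Function('m')(j, l) = Add(-8, 0) = -8)
Function('B')(q) = Rational(-1, 5) (Function('B')(q) = Pow(Add(Mul(0, Pow(q, -1)), -5), -1) = Pow(Add(0, -5), -1) = Pow(-5, -1) = Rational(-1, 5))
Add(Mul(Add(297, Mul(-1, 447)), Function('B')(Function('m')(-1, 5))), -172) = Add(Mul(Add(297, Mul(-1, 447)), Rational(-1, 5)), -172) = Add(Mul(Add(297, -447), Rational(-1, 5)), -172) = Add(Mul(-150, Rational(-1, 5)), -172) = Add(30, -172) = -142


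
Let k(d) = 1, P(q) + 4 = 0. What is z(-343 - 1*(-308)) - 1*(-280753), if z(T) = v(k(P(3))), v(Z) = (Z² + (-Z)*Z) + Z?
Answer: 280754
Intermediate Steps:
P(q) = -4 (P(q) = -4 + 0 = -4)
v(Z) = Z (v(Z) = (Z² - Z²) + Z = 0 + Z = Z)
z(T) = 1
z(-343 - 1*(-308)) - 1*(-280753) = 1 - 1*(-280753) = 1 + 280753 = 280754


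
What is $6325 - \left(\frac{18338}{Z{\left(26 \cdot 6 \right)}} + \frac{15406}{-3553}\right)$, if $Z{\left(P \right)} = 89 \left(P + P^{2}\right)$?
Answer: $\frac{24509646470657}{3872393382} \approx 6329.3$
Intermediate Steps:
$Z{\left(P \right)} = 89 P + 89 P^{2}$
$6325 - \left(\frac{18338}{Z{\left(26 \cdot 6 \right)}} + \frac{15406}{-3553}\right) = 6325 - \left(\frac{18338}{89 \cdot 26 \cdot 6 \left(1 + 26 \cdot 6\right)} + \frac{15406}{-3553}\right) = 6325 - \left(\frac{18338}{89 \cdot 156 \left(1 + 156\right)} + 15406 \left(- \frac{1}{3553}\right)\right) = 6325 - \left(\frac{18338}{89 \cdot 156 \cdot 157} - \frac{15406}{3553}\right) = 6325 - \left(\frac{18338}{2179788} - \frac{15406}{3553}\right) = 6325 - \left(18338 \cdot \frac{1}{2179788} - \frac{15406}{3553}\right) = 6325 - \left(\frac{9169}{1089894} - \frac{15406}{3553}\right) = 6325 - - \frac{16758329507}{3872393382} = 6325 + \frac{16758329507}{3872393382} = \frac{24509646470657}{3872393382}$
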